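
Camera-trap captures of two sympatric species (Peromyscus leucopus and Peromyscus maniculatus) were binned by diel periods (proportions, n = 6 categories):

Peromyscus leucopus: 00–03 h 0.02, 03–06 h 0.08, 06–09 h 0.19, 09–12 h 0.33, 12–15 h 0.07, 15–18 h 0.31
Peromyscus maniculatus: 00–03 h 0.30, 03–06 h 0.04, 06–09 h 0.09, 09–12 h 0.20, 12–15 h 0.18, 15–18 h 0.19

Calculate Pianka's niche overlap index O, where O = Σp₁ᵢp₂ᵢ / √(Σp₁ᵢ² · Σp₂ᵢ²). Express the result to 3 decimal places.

0.714

Σ p₁ᵢp₂ᵢ = 0.0060 + 0.0032 + 0.0171 + 0.0660 + 0.0126 + 0.0589 = 0.1638
Σp_1ᵢ² = 0.02² + 0.08² + 0.19² + 0.33² + 0.07² + 0.31² = 0.0004 + 0.0064 + 0.0361 + 0.1089 + 0.0049 + 0.0961 = 0.2528
Σp_2ᵢ² = 0.30² + 0.04² + 0.09² + 0.20² + 0.18² + 0.19² = 0.0900 + 0.0016 + 0.0081 + 0.0400 + 0.0324 + 0.0361 = 0.2082
O = 0.1638 / √(0.2528 × 0.2082) = 0.1638 / 0.229419 = 0.71398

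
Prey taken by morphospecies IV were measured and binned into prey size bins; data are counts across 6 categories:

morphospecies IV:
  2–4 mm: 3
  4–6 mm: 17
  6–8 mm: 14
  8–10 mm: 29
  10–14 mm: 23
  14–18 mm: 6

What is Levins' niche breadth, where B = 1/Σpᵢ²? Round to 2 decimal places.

4.45

Proportions for morphospecies IV (n=92): 3/92=0.0326, 17/92=0.1848, 14/92=0.1522, 29/92=0.3152, 23/92=0.2500, 6/92=0.0652
Σpᵢ² = 0.0326² + 0.1848² + 0.1522² + 0.3152² + 0.2500² + 0.0652² = 0.001063 + 0.034151 + 0.023165 + 0.099351 + 0.062500 + 0.004251 = 0.224481
B = 1 / 0.224481 = 4.4547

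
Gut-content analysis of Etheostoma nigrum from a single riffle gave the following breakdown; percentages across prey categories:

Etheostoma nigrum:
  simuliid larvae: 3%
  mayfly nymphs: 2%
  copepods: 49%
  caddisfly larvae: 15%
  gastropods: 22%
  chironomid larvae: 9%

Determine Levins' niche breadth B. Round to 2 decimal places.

Convert percentages to proportions (divide by 100).
Σpᵢ² = 0.03² + 0.02² + 0.49² + 0.15² + 0.22² + 0.09² = 0.0009 + 0.0004 + 0.2401 + 0.0225 + 0.0484 + 0.0081 = 0.3204
B = 1 / 0.3204 = 3.1211

3.12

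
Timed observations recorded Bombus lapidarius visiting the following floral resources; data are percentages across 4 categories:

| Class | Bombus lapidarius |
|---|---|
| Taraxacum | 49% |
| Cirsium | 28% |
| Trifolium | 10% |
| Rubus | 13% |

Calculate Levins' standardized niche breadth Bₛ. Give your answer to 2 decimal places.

0.63

Convert percentages to proportions (divide by 100).
Σpᵢ² = 0.49² + 0.28² + 0.10² + 0.13² = 0.2401 + 0.0784 + 0.0100 + 0.0169 = 0.3454
B = 1 / 0.3454 = 2.8952
Bₛ = (B − 1)/(n − 1) = (2.8952 − 1)/(4 − 1) = 1.8952/3 = 0.6317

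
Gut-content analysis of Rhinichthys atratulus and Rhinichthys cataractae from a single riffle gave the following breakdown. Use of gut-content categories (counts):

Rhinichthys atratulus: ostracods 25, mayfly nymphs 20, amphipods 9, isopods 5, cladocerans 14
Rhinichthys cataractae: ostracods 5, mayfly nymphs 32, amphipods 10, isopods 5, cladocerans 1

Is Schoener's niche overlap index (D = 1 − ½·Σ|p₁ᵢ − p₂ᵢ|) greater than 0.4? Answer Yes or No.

Proportions for Rhinichthys atratulus (n=73): 25/73=0.3425, 20/73=0.2740, 9/73=0.1233, 5/73=0.0685, 14/73=0.1918
Proportions for Rhinichthys cataractae (n=53): 5/53=0.0943, 32/53=0.6038, 10/53=0.1887, 5/53=0.0943, 1/53=0.0189
Σ|p₁ᵢ − p₂ᵢ| = 0.2482 + 0.3298 + 0.0654 + 0.0258 + 0.1729 = 0.8421
D = 1 − ½ × 0.8421 = 1 − 0.42105 = 0.57895
D = 0.57895 > 0.4 → Yes.

Yes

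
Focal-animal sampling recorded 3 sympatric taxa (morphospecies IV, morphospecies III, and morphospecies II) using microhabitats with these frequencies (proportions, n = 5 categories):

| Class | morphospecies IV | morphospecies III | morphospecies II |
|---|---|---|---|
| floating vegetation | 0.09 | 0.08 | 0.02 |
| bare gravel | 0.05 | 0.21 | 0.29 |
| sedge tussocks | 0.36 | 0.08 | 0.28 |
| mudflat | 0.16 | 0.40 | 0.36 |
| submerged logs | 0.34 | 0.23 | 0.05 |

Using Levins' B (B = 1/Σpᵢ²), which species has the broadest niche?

Σp_IVᵢ² = 0.09² + 0.05² + 0.36² + 0.16² + 0.34² = 0.0081 + 0.0025 + 0.1296 + 0.0256 + 0.1156 = 0.2814
B_IV = 1 / 0.2814 = 3.5537
Σp_IIIᵢ² = 0.08² + 0.21² + 0.08² + 0.40² + 0.23² = 0.0064 + 0.0441 + 0.0064 + 0.1600 + 0.0529 = 0.2698
B_III = 1 / 0.2698 = 3.7064
Σp_IIᵢ² = 0.02² + 0.29² + 0.28² + 0.36² + 0.05² = 0.0004 + 0.0841 + 0.0784 + 0.1296 + 0.0025 = 0.2950
B_II = 1 / 0.2950 = 3.3898
Highest B → broadest niche (most generalist): morphospecies III (B = 3.71).

morphospecies III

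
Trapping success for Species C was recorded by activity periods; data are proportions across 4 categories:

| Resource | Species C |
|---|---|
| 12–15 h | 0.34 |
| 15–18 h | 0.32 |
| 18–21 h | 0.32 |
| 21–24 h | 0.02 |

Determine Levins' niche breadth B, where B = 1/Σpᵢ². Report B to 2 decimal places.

3.12

Σpᵢ² = 0.34² + 0.32² + 0.32² + 0.02² = 0.1156 + 0.1024 + 0.1024 + 0.0004 = 0.3208
B = 1 / 0.3208 = 3.1172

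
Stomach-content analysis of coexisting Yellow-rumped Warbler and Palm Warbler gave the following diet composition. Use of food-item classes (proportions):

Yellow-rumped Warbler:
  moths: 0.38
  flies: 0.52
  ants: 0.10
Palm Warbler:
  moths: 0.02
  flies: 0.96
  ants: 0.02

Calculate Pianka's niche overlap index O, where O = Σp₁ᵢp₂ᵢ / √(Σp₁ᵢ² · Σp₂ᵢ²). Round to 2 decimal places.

Σ p₁ᵢp₂ᵢ = 0.0076 + 0.4992 + 0.0020 = 0.5088
Σp_1ᵢ² = 0.38² + 0.52² + 0.10² = 0.1444 + 0.2704 + 0.0100 = 0.4248
Σp_2ᵢ² = 0.02² + 0.96² + 0.02² = 0.0004 + 0.9216 + 0.0004 = 0.9224
O = 0.5088 / √(0.4248 × 0.9224) = 0.5088 / 0.62597 = 0.8128

0.81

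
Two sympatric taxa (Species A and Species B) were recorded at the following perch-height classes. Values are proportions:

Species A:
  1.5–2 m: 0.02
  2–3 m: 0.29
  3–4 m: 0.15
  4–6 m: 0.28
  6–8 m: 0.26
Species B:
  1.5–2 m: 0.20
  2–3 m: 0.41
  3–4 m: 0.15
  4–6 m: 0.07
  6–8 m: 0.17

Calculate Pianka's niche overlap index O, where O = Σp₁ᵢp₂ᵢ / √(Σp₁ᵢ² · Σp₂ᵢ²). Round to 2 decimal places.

Σ p₁ᵢp₂ᵢ = 0.0040 + 0.1189 + 0.0225 + 0.0196 + 0.0442 = 0.2092
Σp_1ᵢ² = 0.02² + 0.29² + 0.15² + 0.28² + 0.26² = 0.0004 + 0.0841 + 0.0225 + 0.0784 + 0.0676 = 0.2530
Σp_2ᵢ² = 0.20² + 0.41² + 0.15² + 0.07² + 0.17² = 0.0400 + 0.1681 + 0.0225 + 0.0049 + 0.0289 = 0.2644
O = 0.2092 / √(0.2530 × 0.2644) = 0.2092 / 0.25864 = 0.8088

0.81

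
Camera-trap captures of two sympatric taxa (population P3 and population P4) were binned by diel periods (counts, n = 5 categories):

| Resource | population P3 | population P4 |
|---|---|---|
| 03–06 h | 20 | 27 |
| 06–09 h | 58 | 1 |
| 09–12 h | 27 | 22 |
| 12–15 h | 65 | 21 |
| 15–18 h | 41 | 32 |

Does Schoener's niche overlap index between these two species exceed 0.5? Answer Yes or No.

Yes

Proportions for population P3 (n=211): 20/211=0.0948, 58/211=0.2749, 27/211=0.1280, 65/211=0.3081, 41/211=0.1943
Proportions for population P4 (n=103): 27/103=0.2621, 1/103=0.0097, 22/103=0.2136, 21/103=0.2039, 32/103=0.3107
Σ|p₁ᵢ − p₂ᵢ| = 0.1673 + 0.2652 + 0.0856 + 0.1042 + 0.1164 = 0.7387
D = 1 − ½ × 0.7387 = 1 − 0.36935 = 0.63065
D = 0.63065 > 0.5 → Yes.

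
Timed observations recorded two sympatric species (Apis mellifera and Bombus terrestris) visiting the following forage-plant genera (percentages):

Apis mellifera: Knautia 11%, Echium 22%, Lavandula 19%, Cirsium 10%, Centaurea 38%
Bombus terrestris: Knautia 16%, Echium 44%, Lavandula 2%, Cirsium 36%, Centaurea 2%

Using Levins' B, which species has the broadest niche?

Apis mellifera

Convert percentages to proportions (divide by 100).
Σp_mellᵢ² = 0.11² + 0.22² + 0.19² + 0.10² + 0.38² = 0.0121 + 0.0484 + 0.0361 + 0.0100 + 0.1444 = 0.2510
B_mell = 1 / 0.2510 = 3.9841
Σp_terrᵢ² = 0.16² + 0.44² + 0.02² + 0.36² + 0.02² = 0.0256 + 0.1936 + 0.0004 + 0.1296 + 0.0004 = 0.3496
B_terr = 1 / 0.3496 = 2.8604
Highest B → broadest niche (most generalist): Apis mellifera (B = 3.98).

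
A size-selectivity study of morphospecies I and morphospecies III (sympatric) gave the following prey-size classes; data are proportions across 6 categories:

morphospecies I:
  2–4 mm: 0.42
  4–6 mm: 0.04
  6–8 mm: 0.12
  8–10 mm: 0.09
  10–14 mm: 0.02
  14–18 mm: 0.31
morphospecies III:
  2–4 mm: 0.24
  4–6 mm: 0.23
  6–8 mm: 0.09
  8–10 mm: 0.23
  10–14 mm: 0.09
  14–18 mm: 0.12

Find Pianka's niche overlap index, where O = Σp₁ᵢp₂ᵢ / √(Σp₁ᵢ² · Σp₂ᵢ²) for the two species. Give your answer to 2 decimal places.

Σ p₁ᵢp₂ᵢ = 0.1008 + 0.0092 + 0.0108 + 0.0207 + 0.0018 + 0.0372 = 0.1805
Σp_1ᵢ² = 0.42² + 0.04² + 0.12² + 0.09² + 0.02² + 0.31² = 0.1764 + 0.0016 + 0.0144 + 0.0081 + 0.0004 + 0.0961 = 0.2970
Σp_2ᵢ² = 0.24² + 0.23² + 0.09² + 0.23² + 0.09² + 0.12² = 0.0576 + 0.0529 + 0.0081 + 0.0529 + 0.0081 + 0.0144 = 0.1940
O = 0.1805 / √(0.2970 × 0.1940) = 0.1805 / 0.24004 = 0.7520

0.75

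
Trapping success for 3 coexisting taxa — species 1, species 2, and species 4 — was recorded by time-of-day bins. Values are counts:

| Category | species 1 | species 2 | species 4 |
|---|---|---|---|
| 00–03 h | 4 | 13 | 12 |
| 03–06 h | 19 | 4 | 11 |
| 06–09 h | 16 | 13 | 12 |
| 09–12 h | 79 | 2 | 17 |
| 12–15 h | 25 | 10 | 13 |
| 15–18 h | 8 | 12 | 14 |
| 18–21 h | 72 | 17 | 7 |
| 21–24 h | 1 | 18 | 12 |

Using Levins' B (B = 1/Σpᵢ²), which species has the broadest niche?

species 4

Proportions for species 1 (n=224): 4/224=0.0179, 19/224=0.0848, 16/224=0.0714, 79/224=0.3527, 25/224=0.1116, 8/224=0.0357, 72/224=0.3214, 1/224=0.0045
Proportions for species 2 (n=89): 13/89=0.1461, 4/89=0.0449, 13/89=0.1461, 2/89=0.0225, 10/89=0.1124, 12/89=0.1348, 17/89=0.1910, 18/89=0.2022
Proportions for species 4 (n=98): 12/98=0.1224, 11/98=0.1122, 12/98=0.1224, 17/98=0.1735, 13/98=0.1327, 14/98=0.1429, 7/98=0.0714, 12/98=0.1224
Σp_1ᵢ² = 0.0179² + 0.0848² + 0.0714² + 0.3527² + 0.1116² + 0.0357² + 0.3214² + 0.0045² = 0.000320 + 0.007191 + 0.005098 + 0.124397 + 0.012455 + 0.001274 + 0.103298 + 0.000020 = 0.254053
B_1 = 1 / 0.254053 = 3.9362
Σp_2ᵢ² = 0.1461² + 0.0449² + 0.1461² + 0.0225² + 0.1124² + 0.1348² + 0.1910² + 0.2022² = 0.021345 + 0.002016 + 0.021345 + 0.000506 + 0.012634 + 0.018171 + 0.036481 + 0.040885 = 0.153383
B_2 = 1 / 0.153383 = 6.5196
Σp_4ᵢ² = 0.1224² + 0.1122² + 0.1224² + 0.1735² + 0.1327² + 0.1429² + 0.0714² + 0.1224² = 0.014982 + 0.012589 + 0.014982 + 0.030102 + 0.017609 + 0.020420 + 0.005098 + 0.014982 = 0.130764
B_4 = 1 / 0.130764 = 7.6474
Highest B → broadest niche (most generalist): species 4 (B = 7.65).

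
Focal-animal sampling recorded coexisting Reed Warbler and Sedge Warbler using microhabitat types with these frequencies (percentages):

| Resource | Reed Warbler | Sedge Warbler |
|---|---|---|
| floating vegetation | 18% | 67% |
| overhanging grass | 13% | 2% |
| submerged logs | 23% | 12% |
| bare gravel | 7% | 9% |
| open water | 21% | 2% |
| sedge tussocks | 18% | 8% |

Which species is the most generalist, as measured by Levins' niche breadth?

Convert percentages to proportions (divide by 100).
Σp_Reedᵢ² = 0.18² + 0.13² + 0.23² + 0.07² + 0.21² + 0.18² = 0.0324 + 0.0169 + 0.0529 + 0.0049 + 0.0441 + 0.0324 = 0.1836
B_Reed = 1 / 0.1836 = 5.4466
Σp_Sedgᵢ² = 0.67² + 0.02² + 0.12² + 0.09² + 0.02² + 0.08² = 0.4489 + 0.0004 + 0.0144 + 0.0081 + 0.0004 + 0.0064 = 0.4786
B_Sedg = 1 / 0.4786 = 2.0894
Highest B → broadest niche (most generalist): Reed Warbler (B = 5.45).

Reed Warbler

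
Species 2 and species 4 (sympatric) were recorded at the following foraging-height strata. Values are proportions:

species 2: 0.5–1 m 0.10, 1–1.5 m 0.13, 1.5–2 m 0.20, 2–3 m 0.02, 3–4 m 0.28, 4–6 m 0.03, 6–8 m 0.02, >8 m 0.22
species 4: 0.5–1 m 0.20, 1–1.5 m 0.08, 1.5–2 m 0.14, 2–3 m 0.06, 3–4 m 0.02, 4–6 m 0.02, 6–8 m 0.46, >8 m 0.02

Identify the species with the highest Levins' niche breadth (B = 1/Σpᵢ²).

species 2

Σp_2ᵢ² = 0.10² + 0.13² + 0.20² + 0.02² + 0.28² + 0.03² + 0.02² + 0.22² = 0.0100 + 0.0169 + 0.0400 + 0.0004 + 0.0784 + 0.0009 + 0.0004 + 0.0484 = 0.1954
B_2 = 1 / 0.1954 = 5.1177
Σp_4ᵢ² = 0.20² + 0.08² + 0.14² + 0.06² + 0.02² + 0.02² + 0.46² + 0.02² = 0.0400 + 0.0064 + 0.0196 + 0.0036 + 0.0004 + 0.0004 + 0.2116 + 0.0004 = 0.2824
B_4 = 1 / 0.2824 = 3.5411
Highest B → broadest niche (most generalist): species 2 (B = 5.12).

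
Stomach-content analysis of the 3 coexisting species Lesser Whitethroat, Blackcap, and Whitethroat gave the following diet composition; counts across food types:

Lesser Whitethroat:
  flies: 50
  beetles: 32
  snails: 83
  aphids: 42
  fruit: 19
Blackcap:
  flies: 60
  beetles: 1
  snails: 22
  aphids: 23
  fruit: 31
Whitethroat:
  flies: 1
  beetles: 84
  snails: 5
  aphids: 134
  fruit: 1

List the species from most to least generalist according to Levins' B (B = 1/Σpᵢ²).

Lesser Whitethroat > Blackcap > Whitethroat

Proportions for Lesser Whitethroat (n=226): 50/226=0.2212, 32/226=0.1416, 83/226=0.3673, 42/226=0.1858, 19/226=0.0841
Proportions for Blackcap (n=137): 60/137=0.4380, 1/137=0.0073, 22/137=0.1606, 23/137=0.1679, 31/137=0.2263
Proportions for Whitethroat (n=225): 1/225=0.0044, 84/225=0.3733, 5/225=0.0222, 134/225=0.5956, 1/225=0.0044
Σp_Lessᵢ² = 0.2212² + 0.1416² + 0.3673² + 0.1858² + 0.0841² = 0.048929 + 0.020051 + 0.134909 + 0.034522 + 0.007073 = 0.245484
B_Less = 1 / 0.245484 = 4.0736
Σp_Blacᵢ² = 0.4380² + 0.0073² + 0.1606² + 0.1679² + 0.2263² = 0.191844 + 0.000053 + 0.025792 + 0.028190 + 0.051212 = 0.297091
B_Blac = 1 / 0.297091 = 3.3660
Σp_Whitᵢ² = 0.0044² + 0.3733² + 0.0222² + 0.5956² + 0.0044² = 0.000019 + 0.139353 + 0.000493 + 0.354739 + 0.000019 = 0.494623
B_Whit = 1 / 0.494623 = 2.0217
Ranking by B (broadest → narrowest): Lesser Whitethroat (4.07) > Blackcap (3.37) > Whitethroat (2.02)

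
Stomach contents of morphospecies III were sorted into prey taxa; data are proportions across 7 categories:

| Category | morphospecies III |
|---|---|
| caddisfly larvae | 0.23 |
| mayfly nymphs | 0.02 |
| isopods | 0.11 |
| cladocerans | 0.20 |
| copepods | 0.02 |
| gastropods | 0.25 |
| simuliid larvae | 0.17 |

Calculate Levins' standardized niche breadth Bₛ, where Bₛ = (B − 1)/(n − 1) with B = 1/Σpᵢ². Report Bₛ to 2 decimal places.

0.68

Σpᵢ² = 0.23² + 0.02² + 0.11² + 0.20² + 0.02² + 0.25² + 0.17² = 0.0529 + 0.0004 + 0.0121 + 0.0400 + 0.0004 + 0.0625 + 0.0289 = 0.1972
B = 1 / 0.1972 = 5.0710
Bₛ = (B − 1)/(n − 1) = (5.0710 − 1)/(7 − 1) = 4.0710/6 = 0.6785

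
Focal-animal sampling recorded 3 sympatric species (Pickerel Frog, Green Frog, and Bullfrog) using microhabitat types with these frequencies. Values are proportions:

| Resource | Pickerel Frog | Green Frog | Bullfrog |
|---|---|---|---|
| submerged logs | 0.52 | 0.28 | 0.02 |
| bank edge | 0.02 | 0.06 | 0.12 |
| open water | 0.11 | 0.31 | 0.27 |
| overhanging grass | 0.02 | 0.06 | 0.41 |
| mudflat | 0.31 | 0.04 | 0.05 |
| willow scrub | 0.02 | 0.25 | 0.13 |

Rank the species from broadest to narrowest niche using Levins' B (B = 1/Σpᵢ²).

Σp_Pickᵢ² = 0.52² + 0.02² + 0.11² + 0.02² + 0.31² + 0.02² = 0.2704 + 0.0004 + 0.0121 + 0.0004 + 0.0961 + 0.0004 = 0.3798
B_Pick = 1 / 0.3798 = 2.6330
Σp_Greeᵢ² = 0.28² + 0.06² + 0.31² + 0.06² + 0.04² + 0.25² = 0.0784 + 0.0036 + 0.0961 + 0.0036 + 0.0016 + 0.0625 = 0.2458
B_Gree = 1 / 0.2458 = 4.0683
Σp_Bullᵢ² = 0.02² + 0.12² + 0.27² + 0.41² + 0.05² + 0.13² = 0.0004 + 0.0144 + 0.0729 + 0.1681 + 0.0025 + 0.0169 = 0.2752
B_Bull = 1 / 0.2752 = 3.6337
Ranking by B (broadest → narrowest): Green Frog (4.07) > Bullfrog (3.63) > Pickerel Frog (2.63)

Green Frog > Bullfrog > Pickerel Frog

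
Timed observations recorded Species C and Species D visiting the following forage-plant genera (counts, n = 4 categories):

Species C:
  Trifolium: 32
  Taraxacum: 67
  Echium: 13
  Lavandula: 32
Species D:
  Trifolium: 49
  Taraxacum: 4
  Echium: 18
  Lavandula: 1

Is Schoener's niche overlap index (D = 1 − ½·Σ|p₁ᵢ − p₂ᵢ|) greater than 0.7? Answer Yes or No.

No

Proportions for Species C (n=144): 32/144=0.2222, 67/144=0.4653, 13/144=0.0903, 32/144=0.2222
Proportions for Species D (n=72): 49/72=0.6806, 4/72=0.0556, 18/72=0.2500, 1/72=0.0139
Σ|p₁ᵢ − p₂ᵢ| = 0.4584 + 0.4097 + 0.1597 + 0.2083 = 1.2361
D = 1 − ½ × 1.2361 = 1 − 0.61805 = 0.38195
D = 0.38195 < 0.7 → No.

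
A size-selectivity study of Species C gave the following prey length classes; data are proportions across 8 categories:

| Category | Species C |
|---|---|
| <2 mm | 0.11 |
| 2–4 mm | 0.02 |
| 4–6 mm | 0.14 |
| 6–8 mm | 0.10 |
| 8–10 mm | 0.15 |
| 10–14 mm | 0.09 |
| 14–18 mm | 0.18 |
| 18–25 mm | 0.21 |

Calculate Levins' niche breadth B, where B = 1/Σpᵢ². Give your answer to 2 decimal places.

Σpᵢ² = 0.11² + 0.02² + 0.14² + 0.10² + 0.15² + 0.09² + 0.18² + 0.21² = 0.0121 + 0.0004 + 0.0196 + 0.0100 + 0.0225 + 0.0081 + 0.0324 + 0.0441 = 0.1492
B = 1 / 0.1492 = 6.7024

6.70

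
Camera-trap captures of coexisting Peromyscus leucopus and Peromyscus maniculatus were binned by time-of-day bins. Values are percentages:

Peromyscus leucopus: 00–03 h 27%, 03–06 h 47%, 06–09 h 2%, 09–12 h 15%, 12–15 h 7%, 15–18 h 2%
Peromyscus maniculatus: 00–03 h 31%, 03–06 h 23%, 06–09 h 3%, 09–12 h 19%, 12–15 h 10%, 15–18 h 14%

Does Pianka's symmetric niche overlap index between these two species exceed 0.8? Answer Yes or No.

Convert percentages to proportions (divide by 100).
Σ p₁ᵢp₂ᵢ = 0.0837 + 0.1081 + 0.0006 + 0.0285 + 0.0070 + 0.0028 = 0.2307
Σp_1ᵢ² = 0.27² + 0.47² + 0.02² + 0.15² + 0.07² + 0.02² = 0.0729 + 0.2209 + 0.0004 + 0.0225 + 0.0049 + 0.0004 = 0.3220
Σp_2ᵢ² = 0.31² + 0.23² + 0.03² + 0.19² + 0.10² + 0.14² = 0.0961 + 0.0529 + 0.0009 + 0.0361 + 0.0100 + 0.0196 = 0.2156
O = 0.2307 / √(0.3220 × 0.2156) = 0.2307 / 0.26348 = 0.8756
O = 0.8756 > 0.8 → Yes.

Yes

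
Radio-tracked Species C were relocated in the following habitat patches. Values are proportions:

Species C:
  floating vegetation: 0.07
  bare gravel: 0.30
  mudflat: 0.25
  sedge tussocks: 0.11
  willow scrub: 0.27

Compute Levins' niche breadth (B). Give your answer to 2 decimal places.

Σpᵢ² = 0.07² + 0.30² + 0.25² + 0.11² + 0.27² = 0.0049 + 0.0900 + 0.0625 + 0.0121 + 0.0729 = 0.2424
B = 1 / 0.2424 = 4.1254

4.13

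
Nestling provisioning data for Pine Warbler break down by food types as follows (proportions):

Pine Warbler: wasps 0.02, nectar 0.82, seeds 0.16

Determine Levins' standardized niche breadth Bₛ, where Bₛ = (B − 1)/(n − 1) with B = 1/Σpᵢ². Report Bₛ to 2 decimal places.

0.22

Σpᵢ² = 0.02² + 0.82² + 0.16² = 0.0004 + 0.6724 + 0.0256 = 0.6984
B = 1 / 0.6984 = 1.4318
Bₛ = (B − 1)/(n − 1) = (1.4318 − 1)/(3 − 1) = 0.4318/2 = 0.2159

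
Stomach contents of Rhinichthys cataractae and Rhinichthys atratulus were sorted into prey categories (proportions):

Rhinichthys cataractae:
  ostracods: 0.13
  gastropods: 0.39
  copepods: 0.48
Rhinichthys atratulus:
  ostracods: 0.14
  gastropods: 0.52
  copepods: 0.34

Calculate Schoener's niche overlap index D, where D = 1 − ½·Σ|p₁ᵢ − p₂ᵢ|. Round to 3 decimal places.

0.860

Σ|p₁ᵢ − p₂ᵢ| = 0.01 + 0.13 + 0.14 = 0.28
D = 1 − ½ × 0.28 = 1 − 0.140 = 0.86000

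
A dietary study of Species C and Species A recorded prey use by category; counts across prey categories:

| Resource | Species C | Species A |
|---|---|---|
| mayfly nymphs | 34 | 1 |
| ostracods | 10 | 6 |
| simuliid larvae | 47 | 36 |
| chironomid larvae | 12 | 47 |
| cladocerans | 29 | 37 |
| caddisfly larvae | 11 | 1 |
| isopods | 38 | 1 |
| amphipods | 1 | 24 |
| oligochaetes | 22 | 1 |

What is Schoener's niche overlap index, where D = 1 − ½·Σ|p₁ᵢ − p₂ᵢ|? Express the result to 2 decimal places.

0.50

Proportions for Species C (n=204): 34/204=0.1667, 10/204=0.0490, 47/204=0.2304, 12/204=0.0588, 29/204=0.1422, 11/204=0.0539, 38/204=0.1863, 1/204=0.0049, 22/204=0.1078
Proportions for Species A (n=154): 1/154=0.0065, 6/154=0.0390, 36/154=0.2338, 47/154=0.3052, 37/154=0.2403, 1/154=0.0065, 1/154=0.0065, 24/154=0.1558, 1/154=0.0065
Σ|p₁ᵢ − p₂ᵢ| = 0.1602 + 0.0100 + 0.0034 + 0.2464 + 0.0981 + 0.0474 + 0.1798 + 0.1509 + 0.1013 = 0.9975
D = 1 − ½ × 0.9975 = 1 − 0.49875 = 0.50125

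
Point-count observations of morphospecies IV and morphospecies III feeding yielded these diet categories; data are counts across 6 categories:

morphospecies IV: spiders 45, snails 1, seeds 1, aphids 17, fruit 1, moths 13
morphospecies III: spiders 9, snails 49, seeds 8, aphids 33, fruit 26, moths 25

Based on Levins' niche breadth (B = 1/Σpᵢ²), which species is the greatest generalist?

Proportions for morphospecies IV (n=78): 45/78=0.5769, 1/78=0.0128, 1/78=0.0128, 17/78=0.2179, 1/78=0.0128, 13/78=0.1667
Proportions for morphospecies III (n=150): 9/150=0.0600, 49/150=0.3267, 8/150=0.0533, 33/150=0.2200, 26/150=0.1733, 25/150=0.1667
Σp_IVᵢ² = 0.5769² + 0.0128² + 0.0128² + 0.2179² + 0.0128² + 0.1667² = 0.332814 + 0.000164 + 0.000164 + 0.047480 + 0.000164 + 0.027789 = 0.408575
B_IV = 1 / 0.408575 = 2.4475
Σp_IIIᵢ² = 0.0600² + 0.3267² + 0.0533² + 0.2200² + 0.1733² + 0.1667² = 0.003600 + 0.106733 + 0.002841 + 0.048400 + 0.030033 + 0.027789 = 0.219396
B_III = 1 / 0.219396 = 4.5580
Highest B → broadest niche (most generalist): morphospecies III (B = 4.56).

morphospecies III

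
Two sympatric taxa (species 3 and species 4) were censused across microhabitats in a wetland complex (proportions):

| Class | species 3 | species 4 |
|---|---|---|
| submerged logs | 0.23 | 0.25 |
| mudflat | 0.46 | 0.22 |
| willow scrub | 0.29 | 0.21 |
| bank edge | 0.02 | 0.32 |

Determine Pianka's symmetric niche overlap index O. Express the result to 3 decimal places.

0.754

Σ p₁ᵢp₂ᵢ = 0.0575 + 0.1012 + 0.0609 + 0.0064 = 0.2260
Σp_1ᵢ² = 0.23² + 0.46² + 0.29² + 0.02² = 0.0529 + 0.2116 + 0.0841 + 0.0004 = 0.3490
Σp_2ᵢ² = 0.25² + 0.22² + 0.21² + 0.32² = 0.0625 + 0.0484 + 0.0441 + 0.1024 = 0.2574
O = 0.2260 / √(0.3490 × 0.2574) = 0.2260 / 0.299721 = 0.75403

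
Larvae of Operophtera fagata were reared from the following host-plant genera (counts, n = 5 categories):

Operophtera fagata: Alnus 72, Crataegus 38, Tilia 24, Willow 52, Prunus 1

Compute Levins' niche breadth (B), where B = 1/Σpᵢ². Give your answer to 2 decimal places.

3.53

Proportions for Operophtera fagata (n=187): 72/187=0.3850, 38/187=0.2032, 24/187=0.1283, 52/187=0.2781, 1/187=0.0053
Σpᵢ² = 0.3850² + 0.2032² + 0.1283² + 0.2781² + 0.0053² = 0.148225 + 0.041290 + 0.016461 + 0.077340 + 0.000028 = 0.283344
B = 1 / 0.283344 = 3.5293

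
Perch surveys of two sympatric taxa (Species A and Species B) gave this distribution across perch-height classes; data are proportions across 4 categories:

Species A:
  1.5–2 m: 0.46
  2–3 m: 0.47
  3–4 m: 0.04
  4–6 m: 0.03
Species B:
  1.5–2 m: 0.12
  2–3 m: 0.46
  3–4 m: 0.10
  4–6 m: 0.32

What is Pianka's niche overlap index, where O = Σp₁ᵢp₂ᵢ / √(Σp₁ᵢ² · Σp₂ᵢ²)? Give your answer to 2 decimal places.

Σ p₁ᵢp₂ᵢ = 0.0552 + 0.2162 + 0.0040 + 0.0096 = 0.2850
Σp_1ᵢ² = 0.46² + 0.47² + 0.04² + 0.03² = 0.2116 + 0.2209 + 0.0016 + 0.0009 = 0.4350
Σp_2ᵢ² = 0.12² + 0.46² + 0.10² + 0.32² = 0.0144 + 0.2116 + 0.0100 + 0.1024 = 0.3384
O = 0.2850 / √(0.4350 × 0.3384) = 0.2850 / 0.38367 = 0.7428

0.74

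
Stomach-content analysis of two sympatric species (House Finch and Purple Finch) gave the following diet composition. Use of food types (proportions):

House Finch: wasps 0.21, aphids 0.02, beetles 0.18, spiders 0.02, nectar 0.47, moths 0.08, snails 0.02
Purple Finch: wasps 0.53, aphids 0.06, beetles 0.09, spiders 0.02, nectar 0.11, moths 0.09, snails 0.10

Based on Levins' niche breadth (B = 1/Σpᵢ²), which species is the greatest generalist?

House Finch

Σp_Housᵢ² = 0.21² + 0.02² + 0.18² + 0.02² + 0.47² + 0.08² + 0.02² = 0.0441 + 0.0004 + 0.0324 + 0.0004 + 0.2209 + 0.0064 + 0.0004 = 0.3050
B_Hous = 1 / 0.3050 = 3.2787
Σp_Purpᵢ² = 0.53² + 0.06² + 0.09² + 0.02² + 0.11² + 0.09² + 0.10² = 0.2809 + 0.0036 + 0.0081 + 0.0004 + 0.0121 + 0.0081 + 0.0100 = 0.3232
B_Purp = 1 / 0.3232 = 3.0941
Highest B → broadest niche (most generalist): House Finch (B = 3.28).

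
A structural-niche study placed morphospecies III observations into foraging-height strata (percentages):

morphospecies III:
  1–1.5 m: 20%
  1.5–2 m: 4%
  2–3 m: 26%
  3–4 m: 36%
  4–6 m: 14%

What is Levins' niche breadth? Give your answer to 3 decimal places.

Convert percentages to proportions (divide by 100).
Σpᵢ² = 0.20² + 0.04² + 0.26² + 0.36² + 0.14² = 0.0400 + 0.0016 + 0.0676 + 0.1296 + 0.0196 = 0.2584
B = 1 / 0.2584 = 3.86997

3.870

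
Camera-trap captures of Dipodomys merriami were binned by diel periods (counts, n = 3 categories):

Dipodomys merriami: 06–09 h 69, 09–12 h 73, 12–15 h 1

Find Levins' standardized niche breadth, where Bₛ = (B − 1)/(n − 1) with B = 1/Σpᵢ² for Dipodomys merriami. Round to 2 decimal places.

0.51

Proportions for Dipodomys merriami (n=143): 69/143=0.4825, 73/143=0.5105, 1/143=0.0070
Σpᵢ² = 0.4825² + 0.5105² + 0.0070² = 0.232806 + 0.260610 + 0.000049 = 0.493465
B = 1 / 0.493465 = 2.0265
Bₛ = (B − 1)/(n − 1) = (2.0265 − 1)/(3 − 1) = 1.0265/2 = 0.5133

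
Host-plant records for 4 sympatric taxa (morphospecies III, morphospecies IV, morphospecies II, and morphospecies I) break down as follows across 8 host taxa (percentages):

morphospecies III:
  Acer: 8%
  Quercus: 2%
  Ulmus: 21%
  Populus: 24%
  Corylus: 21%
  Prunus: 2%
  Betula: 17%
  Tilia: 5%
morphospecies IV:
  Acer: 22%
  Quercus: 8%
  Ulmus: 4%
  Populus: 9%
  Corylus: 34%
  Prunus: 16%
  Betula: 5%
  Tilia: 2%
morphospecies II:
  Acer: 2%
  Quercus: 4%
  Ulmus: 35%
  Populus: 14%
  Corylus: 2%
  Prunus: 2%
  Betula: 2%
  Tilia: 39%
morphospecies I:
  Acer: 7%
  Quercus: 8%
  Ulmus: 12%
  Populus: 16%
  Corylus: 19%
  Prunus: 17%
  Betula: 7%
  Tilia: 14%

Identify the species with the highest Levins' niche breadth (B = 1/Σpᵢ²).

Convert percentages to proportions (divide by 100).
Σp_IIIᵢ² = 0.08² + 0.02² + 0.21² + 0.24² + 0.21² + 0.02² + 0.17² + 0.05² = 0.0064 + 0.0004 + 0.0441 + 0.0576 + 0.0441 + 0.0004 + 0.0289 + 0.0025 = 0.1844
B_III = 1 / 0.1844 = 5.4230
Σp_IVᵢ² = 0.22² + 0.08² + 0.04² + 0.09² + 0.34² + 0.16² + 0.05² + 0.02² = 0.0484 + 0.0064 + 0.0016 + 0.0081 + 0.1156 + 0.0256 + 0.0025 + 0.0004 = 0.2086
B_IV = 1 / 0.2086 = 4.7939
Σp_IIᵢ² = 0.02² + 0.04² + 0.35² + 0.14² + 0.02² + 0.02² + 0.02² + 0.39² = 0.0004 + 0.0016 + 0.1225 + 0.0196 + 0.0004 + 0.0004 + 0.0004 + 0.1521 = 0.2974
B_II = 1 / 0.2974 = 3.3625
Σp_Iᵢ² = 0.07² + 0.08² + 0.12² + 0.16² + 0.19² + 0.17² + 0.07² + 0.14² = 0.0049 + 0.0064 + 0.0144 + 0.0256 + 0.0361 + 0.0289 + 0.0049 + 0.0196 = 0.1408
B_I = 1 / 0.1408 = 7.1023
Highest B → broadest niche (most generalist): morphospecies I (B = 7.10).

morphospecies I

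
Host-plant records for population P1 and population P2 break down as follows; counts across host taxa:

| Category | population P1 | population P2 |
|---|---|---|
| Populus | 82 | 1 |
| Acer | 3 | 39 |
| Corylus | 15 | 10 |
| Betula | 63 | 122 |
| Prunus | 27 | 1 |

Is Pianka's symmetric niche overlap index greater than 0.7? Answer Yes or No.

No

Proportions for population P1 (n=190): 82/190=0.4316, 3/190=0.0158, 15/190=0.0789, 63/190=0.3316, 27/190=0.1421
Proportions for population P2 (n=173): 1/173=0.0058, 39/173=0.2254, 10/173=0.0578, 122/173=0.7052, 1/173=0.0058
Σ p₁ᵢp₂ᵢ = 0.002503 + 0.003561 + 0.004560 + 0.233844 + 0.000824 = 0.245292
Σp_1ᵢ² = 0.4316² + 0.0158² + 0.0789² + 0.3316² + 0.1421² = 0.186279 + 0.000250 + 0.006225 + 0.109959 + 0.020192 = 0.322905
Σp_2ᵢ² = 0.0058² + 0.2254² + 0.0578² + 0.7052² + 0.0058² = 0.000034 + 0.050805 + 0.003341 + 0.497307 + 0.000034 = 0.551521
O = 0.245292 / √(0.322905 × 0.551521) = 0.245292 / 0.4220058 = 0.5813
O = 0.5813 < 0.7 → No.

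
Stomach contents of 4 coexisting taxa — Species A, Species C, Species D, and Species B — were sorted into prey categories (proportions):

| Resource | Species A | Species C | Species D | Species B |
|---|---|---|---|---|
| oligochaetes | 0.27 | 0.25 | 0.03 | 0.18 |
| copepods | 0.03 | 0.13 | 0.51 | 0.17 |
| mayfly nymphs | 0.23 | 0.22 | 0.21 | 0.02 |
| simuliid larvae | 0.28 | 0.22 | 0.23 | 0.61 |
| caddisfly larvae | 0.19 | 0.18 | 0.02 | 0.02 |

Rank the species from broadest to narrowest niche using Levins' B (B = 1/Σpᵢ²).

Σp_Aᵢ² = 0.27² + 0.03² + 0.23² + 0.28² + 0.19² = 0.0729 + 0.0009 + 0.0529 + 0.0784 + 0.0361 = 0.2412
B_A = 1 / 0.2412 = 4.1459
Σp_Cᵢ² = 0.25² + 0.13² + 0.22² + 0.22² + 0.18² = 0.0625 + 0.0169 + 0.0484 + 0.0484 + 0.0324 = 0.2086
B_C = 1 / 0.2086 = 4.7939
Σp_Dᵢ² = 0.03² + 0.51² + 0.21² + 0.23² + 0.02² = 0.0009 + 0.2601 + 0.0441 + 0.0529 + 0.0004 = 0.3584
B_D = 1 / 0.3584 = 2.7902
Σp_Bᵢ² = 0.18² + 0.17² + 0.02² + 0.61² + 0.02² = 0.0324 + 0.0289 + 0.0004 + 0.3721 + 0.0004 = 0.4342
B_B = 1 / 0.4342 = 2.3031
Ranking by B (broadest → narrowest): Species C (4.79) > Species A (4.15) > Species D (2.79) > Species B (2.30)

Species C > Species A > Species D > Species B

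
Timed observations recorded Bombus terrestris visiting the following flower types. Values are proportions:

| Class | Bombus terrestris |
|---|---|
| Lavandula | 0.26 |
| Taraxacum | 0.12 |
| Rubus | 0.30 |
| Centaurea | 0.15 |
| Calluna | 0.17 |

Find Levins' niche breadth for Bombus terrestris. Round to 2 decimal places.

4.48

Σpᵢ² = 0.26² + 0.12² + 0.30² + 0.15² + 0.17² = 0.0676 + 0.0144 + 0.0900 + 0.0225 + 0.0289 = 0.2234
B = 1 / 0.2234 = 4.4763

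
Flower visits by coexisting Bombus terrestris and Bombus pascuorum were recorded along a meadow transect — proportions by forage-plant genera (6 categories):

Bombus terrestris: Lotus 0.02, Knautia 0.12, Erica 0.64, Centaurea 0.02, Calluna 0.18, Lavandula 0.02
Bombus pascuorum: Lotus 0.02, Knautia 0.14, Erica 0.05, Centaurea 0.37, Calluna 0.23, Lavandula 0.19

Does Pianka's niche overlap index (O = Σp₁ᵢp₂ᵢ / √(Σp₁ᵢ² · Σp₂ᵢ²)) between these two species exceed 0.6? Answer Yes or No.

Σ p₁ᵢp₂ᵢ = 0.0004 + 0.0168 + 0.0320 + 0.0074 + 0.0414 + 0.0038 = 0.1018
Σp_1ᵢ² = 0.02² + 0.12² + 0.64² + 0.02² + 0.18² + 0.02² = 0.0004 + 0.0144 + 0.4096 + 0.0004 + 0.0324 + 0.0004 = 0.4576
Σp_2ᵢ² = 0.02² + 0.14² + 0.05² + 0.37² + 0.23² + 0.19² = 0.0004 + 0.0196 + 0.0025 + 0.1369 + 0.0529 + 0.0361 = 0.2484
O = 0.1018 / √(0.4576 × 0.2484) = 0.1018 / 0.33715 = 0.3019
O = 0.3019 < 0.6 → No.

No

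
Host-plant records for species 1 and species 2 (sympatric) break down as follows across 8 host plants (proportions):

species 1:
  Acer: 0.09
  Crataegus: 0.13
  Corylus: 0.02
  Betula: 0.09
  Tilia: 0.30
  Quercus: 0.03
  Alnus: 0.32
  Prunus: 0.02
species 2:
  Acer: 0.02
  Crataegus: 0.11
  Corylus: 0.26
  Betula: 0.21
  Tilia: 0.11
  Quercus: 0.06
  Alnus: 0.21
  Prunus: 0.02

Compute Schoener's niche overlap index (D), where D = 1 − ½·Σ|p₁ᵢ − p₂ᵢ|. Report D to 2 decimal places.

0.61

Σ|p₁ᵢ − p₂ᵢ| = 0.07 + 0.02 + 0.24 + 0.12 + 0.19 + 0.03 + 0.11 + 0.00 = 0.78
D = 1 − ½ × 0.78 = 1 − 0.390 = 0.6100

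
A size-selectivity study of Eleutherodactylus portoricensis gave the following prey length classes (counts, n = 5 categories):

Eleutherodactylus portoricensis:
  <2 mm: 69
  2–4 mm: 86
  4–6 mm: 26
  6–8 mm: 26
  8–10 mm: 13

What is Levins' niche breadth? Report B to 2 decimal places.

Proportions for Eleutherodactylus portoricensis (n=220): 69/220=0.3136, 86/220=0.3909, 26/220=0.1182, 26/220=0.1182, 13/220=0.0591
Σpᵢ² = 0.3136² + 0.3909² + 0.1182² + 0.1182² + 0.0591² = 0.098345 + 0.152803 + 0.013971 + 0.013971 + 0.003493 = 0.282583
B = 1 / 0.282583 = 3.5388

3.54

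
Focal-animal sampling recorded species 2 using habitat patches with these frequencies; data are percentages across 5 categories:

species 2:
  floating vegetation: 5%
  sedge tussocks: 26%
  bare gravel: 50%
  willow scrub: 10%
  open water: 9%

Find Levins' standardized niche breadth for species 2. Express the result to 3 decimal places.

0.489

Convert percentages to proportions (divide by 100).
Σpᵢ² = 0.05² + 0.26² + 0.50² + 0.10² + 0.09² = 0.0025 + 0.0676 + 0.2500 + 0.0100 + 0.0081 = 0.3382
B = 1 / 0.3382 = 2.95683
Bₛ = (B − 1)/(n − 1) = (2.95683 − 1)/(5 − 1) = 1.95683/4 = 0.48921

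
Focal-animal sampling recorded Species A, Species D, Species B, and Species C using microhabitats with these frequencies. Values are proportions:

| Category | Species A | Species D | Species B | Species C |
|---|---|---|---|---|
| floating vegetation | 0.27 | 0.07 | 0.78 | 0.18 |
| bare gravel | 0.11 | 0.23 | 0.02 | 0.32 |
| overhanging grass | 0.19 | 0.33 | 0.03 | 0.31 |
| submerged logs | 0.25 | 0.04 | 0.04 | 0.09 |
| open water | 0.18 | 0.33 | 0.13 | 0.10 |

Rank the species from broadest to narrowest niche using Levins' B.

Σp_Aᵢ² = 0.27² + 0.11² + 0.19² + 0.25² + 0.18² = 0.0729 + 0.0121 + 0.0361 + 0.0625 + 0.0324 = 0.2160
B_A = 1 / 0.2160 = 4.6296
Σp_Dᵢ² = 0.07² + 0.23² + 0.33² + 0.04² + 0.33² = 0.0049 + 0.0529 + 0.1089 + 0.0016 + 0.1089 = 0.2772
B_D = 1 / 0.2772 = 3.6075
Σp_Bᵢ² = 0.78² + 0.02² + 0.03² + 0.04² + 0.13² = 0.6084 + 0.0004 + 0.0009 + 0.0016 + 0.0169 = 0.6282
B_B = 1 / 0.6282 = 1.5918
Σp_Cᵢ² = 0.18² + 0.32² + 0.31² + 0.09² + 0.10² = 0.0324 + 0.1024 + 0.0961 + 0.0081 + 0.0100 = 0.2490
B_C = 1 / 0.2490 = 4.0161
Ranking by B (broadest → narrowest): Species A (4.63) > Species C (4.02) > Species D (3.61) > Species B (1.59)

Species A > Species C > Species D > Species B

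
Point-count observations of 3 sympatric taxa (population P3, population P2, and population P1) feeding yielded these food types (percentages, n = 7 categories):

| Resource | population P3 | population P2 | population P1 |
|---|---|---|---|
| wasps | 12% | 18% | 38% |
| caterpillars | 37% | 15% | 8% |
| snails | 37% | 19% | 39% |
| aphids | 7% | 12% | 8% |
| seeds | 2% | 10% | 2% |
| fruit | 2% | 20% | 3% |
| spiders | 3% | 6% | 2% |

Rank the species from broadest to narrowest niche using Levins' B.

Convert percentages to proportions (divide by 100).
Σp_P3ᵢ² = 0.12² + 0.37² + 0.37² + 0.07² + 0.02² + 0.02² + 0.03² = 0.0144 + 0.1369 + 0.1369 + 0.0049 + 0.0004 + 0.0004 + 0.0009 = 0.2948
B_P3 = 1 / 0.2948 = 3.3921
Σp_P2ᵢ² = 0.18² + 0.15² + 0.19² + 0.12² + 0.10² + 0.20² + 0.06² = 0.0324 + 0.0225 + 0.0361 + 0.0144 + 0.0100 + 0.0400 + 0.0036 = 0.1590
B_P2 = 1 / 0.1590 = 6.2893
Σp_P1ᵢ² = 0.38² + 0.08² + 0.39² + 0.08² + 0.02² + 0.03² + 0.02² = 0.1444 + 0.0064 + 0.1521 + 0.0064 + 0.0004 + 0.0009 + 0.0004 = 0.3110
B_P1 = 1 / 0.3110 = 3.2154
Ranking by B (broadest → narrowest): population P2 (6.29) > population P3 (3.39) > population P1 (3.22)

population P2 > population P3 > population P1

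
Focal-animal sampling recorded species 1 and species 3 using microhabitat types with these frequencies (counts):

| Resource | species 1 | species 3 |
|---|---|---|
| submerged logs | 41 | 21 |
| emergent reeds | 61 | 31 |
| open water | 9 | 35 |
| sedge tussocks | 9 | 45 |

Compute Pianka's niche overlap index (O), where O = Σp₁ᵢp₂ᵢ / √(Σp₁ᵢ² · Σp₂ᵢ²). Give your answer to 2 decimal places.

0.68

Proportions for species 1 (n=120): 41/120=0.3417, 61/120=0.5083, 9/120=0.0750, 9/120=0.0750
Proportions for species 3 (n=132): 21/132=0.1591, 31/132=0.2348, 35/132=0.2652, 45/132=0.3409
Σ p₁ᵢp₂ᵢ = 0.054364 + 0.119349 + 0.019890 + 0.025568 = 0.219171
Σp_1ᵢ² = 0.3417² + 0.5083² + 0.0750² + 0.0750² = 0.116759 + 0.258369 + 0.005625 + 0.005625 = 0.386378
Σp_2ᵢ² = 0.1591² + 0.2348² + 0.2652² + 0.3409² = 0.025313 + 0.055131 + 0.070331 + 0.116213 = 0.266988
O = 0.219171 / √(0.386378 × 0.266988) = 0.219171 / 0.3211826 = 0.6824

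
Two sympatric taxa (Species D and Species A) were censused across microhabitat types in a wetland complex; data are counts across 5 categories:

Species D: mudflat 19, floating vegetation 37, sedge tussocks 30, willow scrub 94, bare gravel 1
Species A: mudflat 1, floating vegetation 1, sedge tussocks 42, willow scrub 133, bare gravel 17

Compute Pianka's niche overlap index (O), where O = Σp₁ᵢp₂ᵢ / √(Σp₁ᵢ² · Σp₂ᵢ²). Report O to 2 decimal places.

Proportions for Species D (n=181): 19/181=0.1050, 37/181=0.2044, 30/181=0.1657, 94/181=0.5193, 1/181=0.0055
Proportions for Species A (n=194): 1/194=0.0052, 1/194=0.0052, 42/194=0.2165, 133/194=0.6856, 17/194=0.0876
Σ p₁ᵢp₂ᵢ = 0.000546 + 0.001063 + 0.035874 + 0.356032 + 0.000482 = 0.393997
Σp_1ᵢ² = 0.1050² + 0.2044² + 0.1657² + 0.5193² + 0.0055² = 0.011025 + 0.041779 + 0.027456 + 0.269672 + 0.000030 = 0.349962
Σp_2ᵢ² = 0.0052² + 0.0052² + 0.2165² + 0.6856² + 0.0876² = 0.000027 + 0.000027 + 0.046872 + 0.470047 + 0.007674 = 0.524647
O = 0.393997 / √(0.349962 × 0.524647) = 0.393997 / 0.4284933 = 0.9195

0.92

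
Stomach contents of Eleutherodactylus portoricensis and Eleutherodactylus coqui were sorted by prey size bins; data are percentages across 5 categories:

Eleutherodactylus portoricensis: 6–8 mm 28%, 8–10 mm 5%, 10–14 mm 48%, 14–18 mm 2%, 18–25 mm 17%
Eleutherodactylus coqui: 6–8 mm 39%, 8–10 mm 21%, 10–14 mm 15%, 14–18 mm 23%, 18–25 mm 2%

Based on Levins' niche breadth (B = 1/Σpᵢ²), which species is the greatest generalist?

Convert percentages to proportions (divide by 100).
Σp_portᵢ² = 0.28² + 0.05² + 0.48² + 0.02² + 0.17² = 0.0784 + 0.0025 + 0.2304 + 0.0004 + 0.0289 = 0.3406
B_port = 1 / 0.3406 = 2.9360
Σp_coquᵢ² = 0.39² + 0.21² + 0.15² + 0.23² + 0.02² = 0.1521 + 0.0441 + 0.0225 + 0.0529 + 0.0004 = 0.2720
B_coqu = 1 / 0.2720 = 3.6765
Highest B → broadest niche (most generalist): Eleutherodactylus coqui (B = 3.68).

Eleutherodactylus coqui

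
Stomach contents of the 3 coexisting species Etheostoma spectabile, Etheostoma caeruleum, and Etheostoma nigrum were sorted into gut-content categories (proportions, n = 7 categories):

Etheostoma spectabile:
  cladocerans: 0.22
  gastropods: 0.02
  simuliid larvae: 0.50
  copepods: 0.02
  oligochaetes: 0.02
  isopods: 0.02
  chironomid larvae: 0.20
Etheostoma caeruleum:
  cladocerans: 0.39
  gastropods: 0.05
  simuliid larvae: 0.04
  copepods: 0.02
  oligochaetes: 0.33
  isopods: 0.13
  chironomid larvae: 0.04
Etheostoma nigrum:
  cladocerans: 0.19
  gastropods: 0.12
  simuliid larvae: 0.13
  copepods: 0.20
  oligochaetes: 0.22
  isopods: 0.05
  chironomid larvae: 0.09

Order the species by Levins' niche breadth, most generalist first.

Etheostoma nigrum > Etheostoma caeruleum > Etheostoma spectabile

Σp_specᵢ² = 0.22² + 0.02² + 0.50² + 0.02² + 0.02² + 0.02² + 0.20² = 0.0484 + 0.0004 + 0.2500 + 0.0004 + 0.0004 + 0.0004 + 0.0400 = 0.3400
B_spec = 1 / 0.3400 = 2.9412
Σp_caerᵢ² = 0.39² + 0.05² + 0.04² + 0.02² + 0.33² + 0.13² + 0.04² = 0.1521 + 0.0025 + 0.0016 + 0.0004 + 0.1089 + 0.0169 + 0.0016 = 0.2840
B_caer = 1 / 0.2840 = 3.5211
Σp_nigrᵢ² = 0.19² + 0.12² + 0.13² + 0.20² + 0.22² + 0.05² + 0.09² = 0.0361 + 0.0144 + 0.0169 + 0.0400 + 0.0484 + 0.0025 + 0.0081 = 0.1664
B_nigr = 1 / 0.1664 = 6.0096
Ranking by B (broadest → narrowest): Etheostoma nigrum (6.01) > Etheostoma caeruleum (3.52) > Etheostoma spectabile (2.94)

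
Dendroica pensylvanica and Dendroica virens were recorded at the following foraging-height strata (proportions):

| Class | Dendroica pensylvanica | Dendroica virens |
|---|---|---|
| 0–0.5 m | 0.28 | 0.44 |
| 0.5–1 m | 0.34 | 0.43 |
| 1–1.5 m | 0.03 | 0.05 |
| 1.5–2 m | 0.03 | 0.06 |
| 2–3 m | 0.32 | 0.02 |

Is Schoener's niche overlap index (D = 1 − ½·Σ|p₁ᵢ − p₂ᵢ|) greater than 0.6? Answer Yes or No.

Yes

Σ|p₁ᵢ − p₂ᵢ| = 0.16 + 0.09 + 0.02 + 0.03 + 0.30 = 0.60
D = 1 − ½ × 0.60 = 1 − 0.300 = 0.7000
D = 0.7000 > 0.6 → Yes.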